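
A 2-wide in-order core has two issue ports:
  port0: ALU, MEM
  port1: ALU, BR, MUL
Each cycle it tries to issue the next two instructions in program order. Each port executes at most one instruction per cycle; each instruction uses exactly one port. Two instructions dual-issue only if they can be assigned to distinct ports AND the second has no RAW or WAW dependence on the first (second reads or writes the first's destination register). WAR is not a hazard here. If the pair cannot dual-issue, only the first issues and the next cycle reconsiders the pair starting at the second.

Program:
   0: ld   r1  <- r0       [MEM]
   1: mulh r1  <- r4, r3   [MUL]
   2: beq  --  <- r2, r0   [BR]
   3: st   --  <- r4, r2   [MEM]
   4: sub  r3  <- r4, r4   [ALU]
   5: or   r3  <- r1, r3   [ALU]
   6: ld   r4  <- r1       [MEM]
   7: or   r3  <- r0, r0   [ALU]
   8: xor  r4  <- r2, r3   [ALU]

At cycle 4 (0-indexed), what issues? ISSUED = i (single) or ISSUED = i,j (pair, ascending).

ISSUED = 5,6

0. ld.MEM @i0  | WAW r1
1. mulh.MUL @i1  | no-port MUL/BR
2. beq.BR;st.MEM @i2/i3  | dual
3. sub.ALU @i4  | RAW+WAW r3
4. or.ALU;ld.MEM @i5/i6  | dual
5. or.ALU @i7  | RAW r3
6. xor.ALU @i8  | tail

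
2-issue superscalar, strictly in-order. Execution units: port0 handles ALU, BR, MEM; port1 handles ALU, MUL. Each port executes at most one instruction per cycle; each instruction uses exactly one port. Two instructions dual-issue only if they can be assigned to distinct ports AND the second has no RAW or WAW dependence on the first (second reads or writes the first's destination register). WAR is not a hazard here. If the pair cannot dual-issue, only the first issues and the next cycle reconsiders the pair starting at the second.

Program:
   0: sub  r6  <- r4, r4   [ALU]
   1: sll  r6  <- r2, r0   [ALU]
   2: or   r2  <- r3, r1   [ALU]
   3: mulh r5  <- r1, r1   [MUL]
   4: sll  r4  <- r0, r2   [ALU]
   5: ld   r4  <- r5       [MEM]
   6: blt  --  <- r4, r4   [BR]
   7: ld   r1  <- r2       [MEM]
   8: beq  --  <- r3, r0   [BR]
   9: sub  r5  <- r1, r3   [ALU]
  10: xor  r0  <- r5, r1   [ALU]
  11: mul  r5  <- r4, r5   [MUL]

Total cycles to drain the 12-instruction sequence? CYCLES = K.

c0: i0 sub  WAW r6
c1: i1,i2 sll or  dual
c2: i3,i4 mulh sll  dual
c3: i5 ld  no-port MEM/BR
c4: i6 blt  no-port BR/MEM
c5: i7 ld  no-port MEM/BR
c6: i8,i9 beq sub  dual
c7: i10,i11 xor mul  dual

CYCLES = 8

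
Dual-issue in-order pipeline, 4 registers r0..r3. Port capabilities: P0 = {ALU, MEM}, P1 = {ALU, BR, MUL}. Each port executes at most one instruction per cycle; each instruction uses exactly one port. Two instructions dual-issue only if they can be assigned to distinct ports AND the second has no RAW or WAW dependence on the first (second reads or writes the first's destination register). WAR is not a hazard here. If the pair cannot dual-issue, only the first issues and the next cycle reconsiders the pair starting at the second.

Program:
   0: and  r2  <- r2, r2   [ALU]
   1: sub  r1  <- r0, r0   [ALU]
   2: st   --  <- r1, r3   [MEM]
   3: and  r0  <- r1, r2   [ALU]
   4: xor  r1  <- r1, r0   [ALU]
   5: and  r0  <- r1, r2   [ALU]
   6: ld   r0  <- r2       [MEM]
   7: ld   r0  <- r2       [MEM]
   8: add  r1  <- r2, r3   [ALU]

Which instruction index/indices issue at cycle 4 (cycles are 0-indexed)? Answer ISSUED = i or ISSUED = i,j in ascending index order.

ISSUED = 6

[0] i0+i1  and/sub  -- dual
[1] i2+i3  st/and  -- dual
[2] i4  xor  -- RAW r1
[3] i5  and  -- WAW r0
[4] i6  ld  -- no-port MEM/MEM
[5] i7+i8  ld/add  -- dual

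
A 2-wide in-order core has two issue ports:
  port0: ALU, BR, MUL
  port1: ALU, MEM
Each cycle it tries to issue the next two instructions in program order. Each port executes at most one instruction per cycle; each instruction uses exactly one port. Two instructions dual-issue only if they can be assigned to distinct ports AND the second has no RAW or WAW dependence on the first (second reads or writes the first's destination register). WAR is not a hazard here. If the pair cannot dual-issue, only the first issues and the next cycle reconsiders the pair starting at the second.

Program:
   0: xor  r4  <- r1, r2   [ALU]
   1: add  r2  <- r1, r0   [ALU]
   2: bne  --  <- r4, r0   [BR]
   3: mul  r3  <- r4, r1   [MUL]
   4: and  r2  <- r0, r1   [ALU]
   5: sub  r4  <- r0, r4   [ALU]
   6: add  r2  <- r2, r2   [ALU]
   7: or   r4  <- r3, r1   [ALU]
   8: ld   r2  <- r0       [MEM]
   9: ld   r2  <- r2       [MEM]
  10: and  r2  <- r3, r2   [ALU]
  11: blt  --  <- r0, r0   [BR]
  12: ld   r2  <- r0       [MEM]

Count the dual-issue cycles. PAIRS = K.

PAIRS = 5

#0 head=0: xor.ALU+add.ALU i0,i1 2-wide
#1 head=2: bne.BR i2 no-port BR/MUL
#2 head=3: mul.MUL+and.ALU i3,i4 2-wide
#3 head=5: sub.ALU+add.ALU i5,i6 2-wide
#4 head=7: or.ALU+ld.MEM i7,i8 2-wide
#5 head=9: ld.MEM i9 RAW+WAW r2
#6 head=10: and.ALU+blt.BR i10,i11 2-wide
#7 head=12: ld.MEM i12 tail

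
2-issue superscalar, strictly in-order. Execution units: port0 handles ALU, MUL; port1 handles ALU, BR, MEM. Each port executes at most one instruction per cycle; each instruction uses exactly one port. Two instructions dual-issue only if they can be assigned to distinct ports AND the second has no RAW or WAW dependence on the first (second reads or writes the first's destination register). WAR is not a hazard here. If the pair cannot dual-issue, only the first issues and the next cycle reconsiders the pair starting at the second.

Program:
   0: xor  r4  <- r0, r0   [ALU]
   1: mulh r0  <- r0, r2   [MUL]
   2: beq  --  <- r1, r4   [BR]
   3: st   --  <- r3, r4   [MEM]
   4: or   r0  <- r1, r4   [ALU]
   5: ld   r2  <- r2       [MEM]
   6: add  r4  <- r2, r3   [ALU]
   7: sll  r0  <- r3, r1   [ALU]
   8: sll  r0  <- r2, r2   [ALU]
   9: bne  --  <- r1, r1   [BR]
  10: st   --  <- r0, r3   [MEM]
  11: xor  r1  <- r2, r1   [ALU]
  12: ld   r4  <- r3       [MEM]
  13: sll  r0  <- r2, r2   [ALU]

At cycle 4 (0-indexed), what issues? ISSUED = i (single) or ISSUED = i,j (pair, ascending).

ISSUED = 6,7

0. xor+mulh @i0,i1  | 2-wide
1. beq @i2  | no-port BR/MEM
2. st+or @i3,i4  | 2-wide
3. ld @i5  | RAW r2
4. add+sll @i6,i7  | 2-wide
5. sll+bne @i8,i9  | 2-wide
6. st+xor @i10,i11  | 2-wide
7. ld+sll @i12,i13  | 2-wide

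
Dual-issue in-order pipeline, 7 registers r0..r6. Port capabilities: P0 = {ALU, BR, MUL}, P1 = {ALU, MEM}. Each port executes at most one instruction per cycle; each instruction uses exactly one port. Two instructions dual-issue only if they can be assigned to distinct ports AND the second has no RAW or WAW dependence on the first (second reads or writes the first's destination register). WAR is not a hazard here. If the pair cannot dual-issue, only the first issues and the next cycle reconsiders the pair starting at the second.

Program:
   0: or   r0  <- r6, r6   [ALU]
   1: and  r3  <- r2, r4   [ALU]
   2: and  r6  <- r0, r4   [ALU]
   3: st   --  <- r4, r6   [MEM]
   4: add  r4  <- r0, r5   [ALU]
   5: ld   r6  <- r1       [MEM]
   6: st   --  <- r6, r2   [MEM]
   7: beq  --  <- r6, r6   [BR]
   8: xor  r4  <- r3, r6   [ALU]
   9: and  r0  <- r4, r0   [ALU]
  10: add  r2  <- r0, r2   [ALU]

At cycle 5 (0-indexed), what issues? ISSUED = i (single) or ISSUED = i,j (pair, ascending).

ISSUED = 8

c0: i0,i1 or.ALU and.ALU  pair
c1: i2 and.ALU  RAW r6
c2: i3,i4 st.MEM add.ALU  pair
c3: i5 ld.MEM  no-port MEM/MEM
c4: i6,i7 st.MEM beq.BR  pair
c5: i8 xor.ALU  RAW r4
c6: i9 and.ALU  RAW r0
c7: i10 add.ALU  tail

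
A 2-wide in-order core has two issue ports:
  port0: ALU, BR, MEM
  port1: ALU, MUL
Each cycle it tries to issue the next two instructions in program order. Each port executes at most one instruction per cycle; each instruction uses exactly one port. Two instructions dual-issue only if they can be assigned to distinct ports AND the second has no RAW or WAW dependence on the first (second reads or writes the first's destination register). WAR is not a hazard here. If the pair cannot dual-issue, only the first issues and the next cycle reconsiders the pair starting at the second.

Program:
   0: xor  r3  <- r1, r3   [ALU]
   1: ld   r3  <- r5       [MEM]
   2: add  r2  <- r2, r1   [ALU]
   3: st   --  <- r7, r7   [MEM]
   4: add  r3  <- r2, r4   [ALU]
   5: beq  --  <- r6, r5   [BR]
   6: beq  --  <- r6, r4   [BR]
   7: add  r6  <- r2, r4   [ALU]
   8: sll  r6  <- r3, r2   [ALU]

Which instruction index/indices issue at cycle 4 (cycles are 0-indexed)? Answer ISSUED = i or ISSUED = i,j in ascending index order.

ISSUED = 6,7

t=0 i0:xor.ALU ; WAW r3
t=1 i1/i2:ld.MEM;add.ALU ; pair
t=2 i3/i4:st.MEM;add.ALU ; pair
t=3 i5:beq.BR ; no-port BR/BR
t=4 i6/i7:beq.BR;add.ALU ; pair
t=5 i8:sll.ALU ; tail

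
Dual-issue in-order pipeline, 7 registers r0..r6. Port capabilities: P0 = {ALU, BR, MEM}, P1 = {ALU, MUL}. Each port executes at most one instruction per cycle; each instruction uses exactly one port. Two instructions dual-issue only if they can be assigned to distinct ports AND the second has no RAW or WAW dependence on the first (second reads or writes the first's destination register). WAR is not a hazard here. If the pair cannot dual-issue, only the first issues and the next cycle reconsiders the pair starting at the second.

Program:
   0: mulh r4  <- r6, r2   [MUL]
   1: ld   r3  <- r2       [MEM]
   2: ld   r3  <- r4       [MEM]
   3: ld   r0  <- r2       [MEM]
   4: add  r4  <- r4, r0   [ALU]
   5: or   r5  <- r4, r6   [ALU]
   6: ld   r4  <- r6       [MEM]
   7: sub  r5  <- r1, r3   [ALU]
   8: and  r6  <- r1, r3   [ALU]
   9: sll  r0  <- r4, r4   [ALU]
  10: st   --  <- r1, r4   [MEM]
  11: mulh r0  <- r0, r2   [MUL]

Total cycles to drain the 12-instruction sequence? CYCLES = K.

t=0 i0,i1:mulh.MUL/ld.MEM ; pair
t=1 i2:ld.MEM ; no-port MEM/MEM
t=2 i3:ld.MEM ; RAW r0
t=3 i4:add.ALU ; RAW r4
t=4 i5,i6:or.ALU/ld.MEM ; pair
t=5 i7,i8:sub.ALU/and.ALU ; pair
t=6 i9,i10:sll.ALU/st.MEM ; pair
t=7 i11:mulh.MUL ; tail

CYCLES = 8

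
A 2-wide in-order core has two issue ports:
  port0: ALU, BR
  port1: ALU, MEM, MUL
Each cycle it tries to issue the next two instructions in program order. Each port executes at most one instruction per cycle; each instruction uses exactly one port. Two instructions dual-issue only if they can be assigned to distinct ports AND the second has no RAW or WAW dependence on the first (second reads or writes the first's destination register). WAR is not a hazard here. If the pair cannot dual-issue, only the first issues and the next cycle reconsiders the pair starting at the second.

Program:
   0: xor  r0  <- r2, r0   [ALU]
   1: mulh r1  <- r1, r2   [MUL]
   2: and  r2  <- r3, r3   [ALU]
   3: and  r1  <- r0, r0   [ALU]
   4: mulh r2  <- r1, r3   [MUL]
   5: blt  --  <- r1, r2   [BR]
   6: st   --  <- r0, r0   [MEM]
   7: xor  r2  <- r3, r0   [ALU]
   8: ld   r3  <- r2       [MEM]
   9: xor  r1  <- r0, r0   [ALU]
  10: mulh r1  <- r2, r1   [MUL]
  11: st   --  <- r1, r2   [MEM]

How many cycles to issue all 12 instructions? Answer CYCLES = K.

t=0 i0,i1:xor mulh ; 2-wide
t=1 i2,i3:and and ; 2-wide
t=2 i4:mulh ; RAW r2
t=3 i5,i6:blt st ; 2-wide
t=4 i7:xor ; RAW r2
t=5 i8,i9:ld xor ; 2-wide
t=6 i10:mulh ; no-port MUL/MEM
t=7 i11:st ; tail

CYCLES = 8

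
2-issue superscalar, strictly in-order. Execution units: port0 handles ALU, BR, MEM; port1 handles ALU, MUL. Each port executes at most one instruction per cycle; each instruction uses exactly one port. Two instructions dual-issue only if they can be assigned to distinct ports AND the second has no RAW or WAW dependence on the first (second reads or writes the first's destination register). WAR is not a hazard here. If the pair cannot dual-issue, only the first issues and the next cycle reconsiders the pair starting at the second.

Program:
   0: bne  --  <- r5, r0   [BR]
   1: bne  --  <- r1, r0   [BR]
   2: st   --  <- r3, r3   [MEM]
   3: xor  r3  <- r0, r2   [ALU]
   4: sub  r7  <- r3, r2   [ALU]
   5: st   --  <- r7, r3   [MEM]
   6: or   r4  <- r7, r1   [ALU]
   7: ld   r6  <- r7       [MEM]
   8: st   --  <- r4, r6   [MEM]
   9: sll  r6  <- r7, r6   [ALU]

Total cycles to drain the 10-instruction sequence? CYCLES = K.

CYCLES = 7

t=0 i0:bne.BR ; no-port BR/BR
t=1 i1:bne.BR ; no-port BR/MEM
t=2 i2+i3:st.MEM;xor.ALU ; 2-wide
t=3 i4:sub.ALU ; RAW r7
t=4 i5+i6:st.MEM;or.ALU ; 2-wide
t=5 i7:ld.MEM ; no-port MEM/MEM
t=6 i8+i9:st.MEM;sll.ALU ; 2-wide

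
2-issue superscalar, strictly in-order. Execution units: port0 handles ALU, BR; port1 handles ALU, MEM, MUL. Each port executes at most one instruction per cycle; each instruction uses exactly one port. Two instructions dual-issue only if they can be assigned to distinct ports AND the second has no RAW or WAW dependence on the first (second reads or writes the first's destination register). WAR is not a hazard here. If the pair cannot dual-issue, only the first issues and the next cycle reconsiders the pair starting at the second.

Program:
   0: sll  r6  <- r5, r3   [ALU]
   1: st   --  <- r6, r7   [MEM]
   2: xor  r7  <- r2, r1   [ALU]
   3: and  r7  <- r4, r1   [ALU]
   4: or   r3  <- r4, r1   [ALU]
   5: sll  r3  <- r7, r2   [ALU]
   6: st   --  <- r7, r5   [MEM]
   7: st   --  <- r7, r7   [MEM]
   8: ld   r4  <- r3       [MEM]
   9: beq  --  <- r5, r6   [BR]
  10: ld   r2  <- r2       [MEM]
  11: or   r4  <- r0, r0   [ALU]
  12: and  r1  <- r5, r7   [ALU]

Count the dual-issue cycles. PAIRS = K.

PAIRS = 5

  cy0 -> i0 (sll.ALU) RAW r6
  cy1 -> i1,i2 (st.MEM xor.ALU) 2-wide
  cy2 -> i3,i4 (and.ALU or.ALU) 2-wide
  cy3 -> i5,i6 (sll.ALU st.MEM) 2-wide
  cy4 -> i7 (st.MEM) no-port MEM/MEM
  cy5 -> i8,i9 (ld.MEM beq.BR) 2-wide
  cy6 -> i10,i11 (ld.MEM or.ALU) 2-wide
  cy7 -> i12 (and.ALU) tail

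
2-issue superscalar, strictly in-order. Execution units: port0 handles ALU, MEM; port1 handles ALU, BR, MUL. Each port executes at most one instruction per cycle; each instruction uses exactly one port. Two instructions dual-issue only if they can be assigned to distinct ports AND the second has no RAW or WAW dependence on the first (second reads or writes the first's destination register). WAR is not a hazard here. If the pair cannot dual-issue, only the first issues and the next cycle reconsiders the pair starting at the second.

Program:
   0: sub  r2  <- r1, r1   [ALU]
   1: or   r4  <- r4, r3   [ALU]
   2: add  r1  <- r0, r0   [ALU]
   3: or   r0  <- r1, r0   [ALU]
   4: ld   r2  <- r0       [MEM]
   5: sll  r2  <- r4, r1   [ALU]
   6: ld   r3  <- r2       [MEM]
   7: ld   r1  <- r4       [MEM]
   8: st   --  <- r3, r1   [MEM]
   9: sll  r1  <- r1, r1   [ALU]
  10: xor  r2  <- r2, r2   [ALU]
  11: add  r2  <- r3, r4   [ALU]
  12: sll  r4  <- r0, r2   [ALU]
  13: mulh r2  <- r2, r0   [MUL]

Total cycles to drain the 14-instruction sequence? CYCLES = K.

#0 head=0: sub or i0,i1 dual
#1 head=2: add i2 RAW r1
#2 head=3: or i3 RAW r0
#3 head=4: ld i4 WAW r2
#4 head=5: sll i5 RAW r2
#5 head=6: ld i6 no-port MEM/MEM
#6 head=7: ld i7 no-port MEM/MEM
#7 head=8: st sll i8,i9 dual
#8 head=10: xor i10 WAW r2
#9 head=11: add i11 RAW r2
#10 head=12: sll mulh i12,i13 dual

CYCLES = 11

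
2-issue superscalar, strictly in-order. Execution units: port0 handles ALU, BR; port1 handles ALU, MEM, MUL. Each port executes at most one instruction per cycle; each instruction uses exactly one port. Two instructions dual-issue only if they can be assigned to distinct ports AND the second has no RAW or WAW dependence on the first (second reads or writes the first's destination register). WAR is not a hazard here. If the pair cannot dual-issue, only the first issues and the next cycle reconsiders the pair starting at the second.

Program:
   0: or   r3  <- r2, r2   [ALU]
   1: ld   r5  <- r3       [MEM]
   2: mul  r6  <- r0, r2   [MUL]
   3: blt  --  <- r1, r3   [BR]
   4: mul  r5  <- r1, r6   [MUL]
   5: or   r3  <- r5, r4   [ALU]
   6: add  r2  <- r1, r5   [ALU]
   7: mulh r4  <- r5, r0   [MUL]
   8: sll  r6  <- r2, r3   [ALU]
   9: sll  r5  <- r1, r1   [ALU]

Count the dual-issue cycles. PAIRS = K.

c0: i0 or.ALU  RAW r3
c1: i1 ld.MEM  no-port MEM/MUL
c2: i2&i3 mul.MUL blt.BR  2-wide
c3: i4 mul.MUL  RAW r5
c4: i5&i6 or.ALU add.ALU  2-wide
c5: i7&i8 mulh.MUL sll.ALU  2-wide
c6: i9 sll.ALU  tail

PAIRS = 3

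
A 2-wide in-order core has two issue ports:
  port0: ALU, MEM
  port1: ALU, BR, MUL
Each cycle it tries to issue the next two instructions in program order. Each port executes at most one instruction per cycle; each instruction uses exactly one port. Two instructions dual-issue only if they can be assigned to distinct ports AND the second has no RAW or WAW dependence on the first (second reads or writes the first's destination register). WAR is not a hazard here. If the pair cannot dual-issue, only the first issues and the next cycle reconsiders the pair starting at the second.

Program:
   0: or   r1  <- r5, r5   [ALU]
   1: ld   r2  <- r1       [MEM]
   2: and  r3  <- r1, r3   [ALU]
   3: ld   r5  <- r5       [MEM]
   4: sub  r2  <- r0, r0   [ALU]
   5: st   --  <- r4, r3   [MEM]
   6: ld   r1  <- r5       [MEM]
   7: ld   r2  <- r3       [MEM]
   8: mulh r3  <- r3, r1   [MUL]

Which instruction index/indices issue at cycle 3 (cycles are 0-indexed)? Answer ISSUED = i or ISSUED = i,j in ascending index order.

ISSUED = 5

  cy0 -> i0 (or.ALU) RAW r1
  cy1 -> i1+i2 (ld.MEM;and.ALU) dual
  cy2 -> i3+i4 (ld.MEM;sub.ALU) dual
  cy3 -> i5 (st.MEM) no-port MEM/MEM
  cy4 -> i6 (ld.MEM) no-port MEM/MEM
  cy5 -> i7+i8 (ld.MEM;mulh.MUL) dual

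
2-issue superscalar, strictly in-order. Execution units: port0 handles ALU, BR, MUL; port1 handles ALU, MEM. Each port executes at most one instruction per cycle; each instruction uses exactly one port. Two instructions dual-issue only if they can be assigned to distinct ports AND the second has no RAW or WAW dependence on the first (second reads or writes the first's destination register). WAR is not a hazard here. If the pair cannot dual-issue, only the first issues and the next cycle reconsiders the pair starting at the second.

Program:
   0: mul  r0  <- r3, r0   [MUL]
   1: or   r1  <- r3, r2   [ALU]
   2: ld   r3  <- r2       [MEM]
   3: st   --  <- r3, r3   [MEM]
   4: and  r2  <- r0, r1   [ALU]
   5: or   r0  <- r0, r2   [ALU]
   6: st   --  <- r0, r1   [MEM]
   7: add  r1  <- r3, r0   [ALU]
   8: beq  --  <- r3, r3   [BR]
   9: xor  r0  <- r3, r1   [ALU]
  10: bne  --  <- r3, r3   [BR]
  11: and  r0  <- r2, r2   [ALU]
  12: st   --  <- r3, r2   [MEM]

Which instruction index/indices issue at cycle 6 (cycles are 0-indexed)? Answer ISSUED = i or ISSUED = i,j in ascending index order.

0. mul+or @i0/i1  | 2-wide
1. ld @i2  | no-port MEM/MEM
2. st+and @i3/i4  | 2-wide
3. or @i5  | RAW r0
4. st+add @i6/i7  | 2-wide
5. beq+xor @i8/i9  | 2-wide
6. bne+and @i10/i11  | 2-wide
7. st @i12  | tail

ISSUED = 10,11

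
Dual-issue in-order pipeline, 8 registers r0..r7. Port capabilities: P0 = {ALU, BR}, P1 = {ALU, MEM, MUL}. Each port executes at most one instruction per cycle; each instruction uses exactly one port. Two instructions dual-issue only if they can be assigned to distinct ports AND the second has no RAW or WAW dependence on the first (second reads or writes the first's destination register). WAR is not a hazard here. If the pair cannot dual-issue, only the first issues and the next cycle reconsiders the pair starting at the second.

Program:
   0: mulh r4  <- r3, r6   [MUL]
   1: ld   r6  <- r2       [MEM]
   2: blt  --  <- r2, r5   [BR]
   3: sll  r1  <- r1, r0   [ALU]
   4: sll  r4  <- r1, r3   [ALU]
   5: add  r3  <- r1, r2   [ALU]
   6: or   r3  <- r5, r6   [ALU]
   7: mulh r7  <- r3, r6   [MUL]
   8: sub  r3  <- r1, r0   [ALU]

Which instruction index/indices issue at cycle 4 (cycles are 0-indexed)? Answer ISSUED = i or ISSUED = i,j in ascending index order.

#0 head=0: mulh.MUL i0 no-port MUL/MEM
#1 head=1: ld.MEM blt.BR i1,i2 2-wide
#2 head=3: sll.ALU i3 RAW r1
#3 head=4: sll.ALU add.ALU i4,i5 2-wide
#4 head=6: or.ALU i6 RAW r3
#5 head=7: mulh.MUL sub.ALU i7,i8 2-wide

ISSUED = 6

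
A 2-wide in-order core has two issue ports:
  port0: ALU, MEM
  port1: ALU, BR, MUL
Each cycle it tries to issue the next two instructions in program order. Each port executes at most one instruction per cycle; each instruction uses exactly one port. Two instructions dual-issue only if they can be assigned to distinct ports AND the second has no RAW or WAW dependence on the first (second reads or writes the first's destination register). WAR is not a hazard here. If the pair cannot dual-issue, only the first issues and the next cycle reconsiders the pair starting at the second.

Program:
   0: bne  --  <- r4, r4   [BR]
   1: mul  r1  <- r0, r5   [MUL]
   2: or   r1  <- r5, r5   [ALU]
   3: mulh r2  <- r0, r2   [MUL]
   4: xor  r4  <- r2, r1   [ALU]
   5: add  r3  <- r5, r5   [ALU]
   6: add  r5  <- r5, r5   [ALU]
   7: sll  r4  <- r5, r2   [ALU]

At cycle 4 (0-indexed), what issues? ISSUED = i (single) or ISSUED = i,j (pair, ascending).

ISSUED = 6

#0 head=0: bne i0 no-port BR/MUL
#1 head=1: mul i1 WAW r1
#2 head=2: or mulh i2+i3 dual
#3 head=4: xor add i4+i5 dual
#4 head=6: add i6 RAW r5
#5 head=7: sll i7 tail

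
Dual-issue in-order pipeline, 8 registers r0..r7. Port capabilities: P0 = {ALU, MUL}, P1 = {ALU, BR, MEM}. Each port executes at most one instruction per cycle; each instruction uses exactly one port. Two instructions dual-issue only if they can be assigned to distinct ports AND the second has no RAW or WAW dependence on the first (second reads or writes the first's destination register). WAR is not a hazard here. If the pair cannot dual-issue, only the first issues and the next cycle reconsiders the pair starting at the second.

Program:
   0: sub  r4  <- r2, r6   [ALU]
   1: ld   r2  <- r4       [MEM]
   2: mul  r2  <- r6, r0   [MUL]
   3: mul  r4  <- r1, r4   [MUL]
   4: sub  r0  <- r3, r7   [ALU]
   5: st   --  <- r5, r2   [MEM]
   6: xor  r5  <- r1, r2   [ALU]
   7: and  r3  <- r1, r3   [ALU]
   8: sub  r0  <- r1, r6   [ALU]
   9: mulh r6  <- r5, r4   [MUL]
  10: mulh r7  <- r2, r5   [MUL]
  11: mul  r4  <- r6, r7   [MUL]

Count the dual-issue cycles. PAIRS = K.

PAIRS = 3

  cy0 -> i0 (sub) RAW r4
  cy1 -> i1 (ld) WAW r2
  cy2 -> i2 (mul) no-port MUL/MUL
  cy3 -> i3,i4 (mul/sub) dual
  cy4 -> i5,i6 (st/xor) dual
  cy5 -> i7,i8 (and/sub) dual
  cy6 -> i9 (mulh) no-port MUL/MUL
  cy7 -> i10 (mulh) no-port MUL/MUL
  cy8 -> i11 (mul) tail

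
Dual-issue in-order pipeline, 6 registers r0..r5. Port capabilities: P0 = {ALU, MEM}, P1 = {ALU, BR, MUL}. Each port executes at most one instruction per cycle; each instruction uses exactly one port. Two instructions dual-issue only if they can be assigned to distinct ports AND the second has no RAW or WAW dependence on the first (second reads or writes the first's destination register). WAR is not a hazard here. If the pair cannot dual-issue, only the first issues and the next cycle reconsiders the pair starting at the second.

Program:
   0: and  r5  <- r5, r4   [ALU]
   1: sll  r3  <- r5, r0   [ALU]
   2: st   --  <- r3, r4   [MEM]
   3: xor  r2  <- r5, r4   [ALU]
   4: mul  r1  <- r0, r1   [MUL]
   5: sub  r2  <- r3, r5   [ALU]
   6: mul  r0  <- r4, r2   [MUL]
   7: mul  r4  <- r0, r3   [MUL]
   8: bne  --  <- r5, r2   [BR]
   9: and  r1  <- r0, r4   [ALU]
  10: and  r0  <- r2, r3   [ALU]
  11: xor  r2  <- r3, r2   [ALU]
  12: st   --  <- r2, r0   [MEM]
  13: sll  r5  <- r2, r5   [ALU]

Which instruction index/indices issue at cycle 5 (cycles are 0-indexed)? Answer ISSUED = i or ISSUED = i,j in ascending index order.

0. and @i0  | RAW r5
1. sll @i1  | RAW r3
2. st;xor @i2/i3  | pair
3. mul;sub @i4/i5  | pair
4. mul @i6  | no-port MUL/MUL
5. mul @i7  | no-port MUL/BR
6. bne;and @i8/i9  | pair
7. and;xor @i10/i11  | pair
8. st;sll @i12/i13  | pair

ISSUED = 7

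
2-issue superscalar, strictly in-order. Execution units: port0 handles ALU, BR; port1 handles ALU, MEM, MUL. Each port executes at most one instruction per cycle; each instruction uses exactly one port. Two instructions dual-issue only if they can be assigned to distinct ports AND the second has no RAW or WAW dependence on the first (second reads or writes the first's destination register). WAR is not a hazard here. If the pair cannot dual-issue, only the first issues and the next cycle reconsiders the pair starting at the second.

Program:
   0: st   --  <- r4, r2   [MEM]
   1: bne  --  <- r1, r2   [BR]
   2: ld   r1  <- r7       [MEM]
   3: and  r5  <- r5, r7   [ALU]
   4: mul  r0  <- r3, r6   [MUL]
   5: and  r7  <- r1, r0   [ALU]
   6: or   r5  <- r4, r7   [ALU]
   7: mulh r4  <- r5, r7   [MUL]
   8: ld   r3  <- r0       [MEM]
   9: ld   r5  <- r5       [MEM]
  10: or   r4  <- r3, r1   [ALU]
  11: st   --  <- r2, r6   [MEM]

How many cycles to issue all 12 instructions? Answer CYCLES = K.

CYCLES = 9

#0 head=0: st;bne i0+i1 pair
#1 head=2: ld;and i2+i3 pair
#2 head=4: mul i4 RAW r0
#3 head=5: and i5 RAW r7
#4 head=6: or i6 RAW r5
#5 head=7: mulh i7 no-port MUL/MEM
#6 head=8: ld i8 no-port MEM/MEM
#7 head=9: ld;or i9+i10 pair
#8 head=11: st i11 tail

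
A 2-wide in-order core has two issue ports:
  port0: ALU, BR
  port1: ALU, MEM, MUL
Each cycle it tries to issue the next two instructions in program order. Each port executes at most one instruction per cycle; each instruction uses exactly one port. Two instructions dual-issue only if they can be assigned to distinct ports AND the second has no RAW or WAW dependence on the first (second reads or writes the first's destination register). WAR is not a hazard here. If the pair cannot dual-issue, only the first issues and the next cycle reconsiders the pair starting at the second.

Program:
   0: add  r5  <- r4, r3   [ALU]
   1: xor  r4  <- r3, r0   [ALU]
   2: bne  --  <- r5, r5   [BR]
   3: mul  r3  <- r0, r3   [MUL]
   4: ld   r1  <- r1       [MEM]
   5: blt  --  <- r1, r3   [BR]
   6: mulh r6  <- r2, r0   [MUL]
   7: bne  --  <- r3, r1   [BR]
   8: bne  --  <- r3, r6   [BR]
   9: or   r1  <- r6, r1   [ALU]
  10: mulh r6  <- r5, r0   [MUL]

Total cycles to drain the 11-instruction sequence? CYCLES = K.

CYCLES = 7

t=0 i0&i1:add+xor ; dual
t=1 i2&i3:bne+mul ; dual
t=2 i4:ld ; RAW r1
t=3 i5&i6:blt+mulh ; dual
t=4 i7:bne ; no-port BR/BR
t=5 i8&i9:bne+or ; dual
t=6 i10:mulh ; tail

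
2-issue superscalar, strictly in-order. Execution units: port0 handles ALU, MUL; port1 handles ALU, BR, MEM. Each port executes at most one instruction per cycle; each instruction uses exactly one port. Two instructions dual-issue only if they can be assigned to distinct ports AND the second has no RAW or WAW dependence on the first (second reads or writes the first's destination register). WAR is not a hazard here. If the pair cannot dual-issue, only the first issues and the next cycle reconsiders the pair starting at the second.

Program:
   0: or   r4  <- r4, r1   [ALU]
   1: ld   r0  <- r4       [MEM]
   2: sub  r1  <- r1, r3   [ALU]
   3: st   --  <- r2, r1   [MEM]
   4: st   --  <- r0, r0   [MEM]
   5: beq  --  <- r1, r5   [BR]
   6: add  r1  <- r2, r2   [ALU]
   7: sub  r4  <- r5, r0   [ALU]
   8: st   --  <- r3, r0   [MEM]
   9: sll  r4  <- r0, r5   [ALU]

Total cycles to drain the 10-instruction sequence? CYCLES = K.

0. or.ALU @i0  | RAW r4
1. ld.MEM+sub.ALU @i1/i2  | 2-wide
2. st.MEM @i3  | no-port MEM/MEM
3. st.MEM @i4  | no-port MEM/BR
4. beq.BR+add.ALU @i5/i6  | 2-wide
5. sub.ALU+st.MEM @i7/i8  | 2-wide
6. sll.ALU @i9  | tail

CYCLES = 7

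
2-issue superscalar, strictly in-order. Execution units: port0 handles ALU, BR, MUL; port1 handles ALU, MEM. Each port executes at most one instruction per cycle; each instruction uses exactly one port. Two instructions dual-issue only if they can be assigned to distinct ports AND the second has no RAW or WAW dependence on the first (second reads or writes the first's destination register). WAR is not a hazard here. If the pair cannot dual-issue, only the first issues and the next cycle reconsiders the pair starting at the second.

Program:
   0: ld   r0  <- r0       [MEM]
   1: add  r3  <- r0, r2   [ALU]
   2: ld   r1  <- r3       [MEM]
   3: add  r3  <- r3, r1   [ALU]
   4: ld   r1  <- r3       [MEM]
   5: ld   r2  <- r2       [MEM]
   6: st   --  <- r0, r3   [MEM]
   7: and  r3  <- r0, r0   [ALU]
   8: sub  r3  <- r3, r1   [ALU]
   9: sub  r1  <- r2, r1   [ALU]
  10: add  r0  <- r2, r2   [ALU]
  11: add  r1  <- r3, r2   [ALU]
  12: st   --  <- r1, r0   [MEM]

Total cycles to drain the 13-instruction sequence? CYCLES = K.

CYCLES = 10

#0 head=0: ld.MEM i0 RAW r0
#1 head=1: add.ALU i1 RAW r3
#2 head=2: ld.MEM i2 RAW r1
#3 head=3: add.ALU i3 RAW r3
#4 head=4: ld.MEM i4 no-port MEM/MEM
#5 head=5: ld.MEM i5 no-port MEM/MEM
#6 head=6: st.MEM/and.ALU i6+i7 pair
#7 head=8: sub.ALU/sub.ALU i8+i9 pair
#8 head=10: add.ALU/add.ALU i10+i11 pair
#9 head=12: st.MEM i12 tail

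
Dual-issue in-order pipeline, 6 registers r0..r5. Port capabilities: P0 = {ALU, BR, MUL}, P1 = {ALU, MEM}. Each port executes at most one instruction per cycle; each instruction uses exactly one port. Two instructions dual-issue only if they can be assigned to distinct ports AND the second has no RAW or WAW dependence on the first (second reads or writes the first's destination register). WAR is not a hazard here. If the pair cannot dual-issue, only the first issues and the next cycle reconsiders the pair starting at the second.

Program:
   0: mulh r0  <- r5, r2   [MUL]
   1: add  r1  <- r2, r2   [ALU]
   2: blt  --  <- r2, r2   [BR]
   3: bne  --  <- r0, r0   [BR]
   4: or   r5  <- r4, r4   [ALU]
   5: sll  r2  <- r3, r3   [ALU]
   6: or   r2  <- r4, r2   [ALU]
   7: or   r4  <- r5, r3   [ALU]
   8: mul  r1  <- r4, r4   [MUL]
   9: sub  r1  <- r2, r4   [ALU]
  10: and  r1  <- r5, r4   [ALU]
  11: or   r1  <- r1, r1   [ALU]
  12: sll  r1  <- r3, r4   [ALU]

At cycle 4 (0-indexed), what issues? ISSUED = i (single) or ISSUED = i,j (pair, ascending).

ISSUED = 6,7

[0] i0&i1  mulh.MUL+add.ALU  -- pair
[1] i2  blt.BR  -- no-port BR/BR
[2] i3&i4  bne.BR+or.ALU  -- pair
[3] i5  sll.ALU  -- RAW+WAW r2
[4] i6&i7  or.ALU+or.ALU  -- pair
[5] i8  mul.MUL  -- WAW r1
[6] i9  sub.ALU  -- WAW r1
[7] i10  and.ALU  -- RAW+WAW r1
[8] i11  or.ALU  -- WAW r1
[9] i12  sll.ALU  -- tail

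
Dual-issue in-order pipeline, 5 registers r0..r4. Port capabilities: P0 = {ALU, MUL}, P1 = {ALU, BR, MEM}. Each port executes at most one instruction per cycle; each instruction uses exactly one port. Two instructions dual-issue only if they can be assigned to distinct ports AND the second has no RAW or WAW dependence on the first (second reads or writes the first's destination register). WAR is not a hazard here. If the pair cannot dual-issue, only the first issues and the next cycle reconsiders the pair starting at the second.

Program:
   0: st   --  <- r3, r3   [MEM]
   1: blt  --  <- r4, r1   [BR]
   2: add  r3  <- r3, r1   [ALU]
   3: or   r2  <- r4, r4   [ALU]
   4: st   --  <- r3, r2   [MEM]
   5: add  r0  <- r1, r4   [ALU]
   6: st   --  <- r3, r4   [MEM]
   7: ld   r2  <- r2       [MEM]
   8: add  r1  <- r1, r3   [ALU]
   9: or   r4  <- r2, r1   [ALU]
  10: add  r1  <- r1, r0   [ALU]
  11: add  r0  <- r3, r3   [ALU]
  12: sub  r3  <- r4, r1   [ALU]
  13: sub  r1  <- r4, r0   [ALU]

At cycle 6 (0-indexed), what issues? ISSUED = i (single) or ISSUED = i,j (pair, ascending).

ISSUED = 9,10

0. st @i0  | no-port MEM/BR
1. blt/add @i1&i2  | dual
2. or @i3  | RAW r2
3. st/add @i4&i5  | dual
4. st @i6  | no-port MEM/MEM
5. ld/add @i7&i8  | dual
6. or/add @i9&i10  | dual
7. add/sub @i11&i12  | dual
8. sub @i13  | tail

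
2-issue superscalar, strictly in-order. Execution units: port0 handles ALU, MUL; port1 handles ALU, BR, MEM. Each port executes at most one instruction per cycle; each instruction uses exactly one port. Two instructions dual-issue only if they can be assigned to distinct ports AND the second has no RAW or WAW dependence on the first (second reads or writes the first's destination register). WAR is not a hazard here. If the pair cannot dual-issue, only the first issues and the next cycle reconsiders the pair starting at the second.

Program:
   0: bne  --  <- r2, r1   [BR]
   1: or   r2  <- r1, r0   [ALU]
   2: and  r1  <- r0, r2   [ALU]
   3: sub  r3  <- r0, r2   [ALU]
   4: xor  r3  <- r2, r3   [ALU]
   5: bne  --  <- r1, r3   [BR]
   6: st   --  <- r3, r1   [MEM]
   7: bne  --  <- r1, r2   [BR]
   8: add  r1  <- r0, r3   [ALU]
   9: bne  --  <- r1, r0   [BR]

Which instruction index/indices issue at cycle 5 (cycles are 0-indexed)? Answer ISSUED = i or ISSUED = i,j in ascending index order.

ISSUED = 7,8

[0] i0&i1  bne+or  -- pair
[1] i2&i3  and+sub  -- pair
[2] i4  xor  -- RAW r3
[3] i5  bne  -- no-port BR/MEM
[4] i6  st  -- no-port MEM/BR
[5] i7&i8  bne+add  -- pair
[6] i9  bne  -- tail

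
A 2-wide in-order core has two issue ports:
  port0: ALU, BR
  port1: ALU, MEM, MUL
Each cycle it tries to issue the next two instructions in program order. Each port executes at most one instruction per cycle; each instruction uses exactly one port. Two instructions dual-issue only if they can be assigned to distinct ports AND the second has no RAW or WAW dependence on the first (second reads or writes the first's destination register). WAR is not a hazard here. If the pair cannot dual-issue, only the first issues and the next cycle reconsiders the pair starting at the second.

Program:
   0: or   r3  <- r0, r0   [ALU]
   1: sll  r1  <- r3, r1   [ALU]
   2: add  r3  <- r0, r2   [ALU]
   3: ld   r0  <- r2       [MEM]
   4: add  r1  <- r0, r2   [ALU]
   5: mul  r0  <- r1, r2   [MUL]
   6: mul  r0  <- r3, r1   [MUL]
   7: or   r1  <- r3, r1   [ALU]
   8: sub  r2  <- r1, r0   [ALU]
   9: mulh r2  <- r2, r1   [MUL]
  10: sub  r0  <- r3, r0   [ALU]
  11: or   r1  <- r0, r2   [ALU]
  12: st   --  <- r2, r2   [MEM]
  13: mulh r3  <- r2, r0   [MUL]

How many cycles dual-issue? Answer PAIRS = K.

PAIRS = 4

0. or.ALU @i0  | RAW r3
1. sll.ALU;add.ALU @i1+i2  | 2-wide
2. ld.MEM @i3  | RAW r0
3. add.ALU @i4  | RAW r1
4. mul.MUL @i5  | no-port MUL/MUL
5. mul.MUL;or.ALU @i6+i7  | 2-wide
6. sub.ALU @i8  | RAW+WAW r2
7. mulh.MUL;sub.ALU @i9+i10  | 2-wide
8. or.ALU;st.MEM @i11+i12  | 2-wide
9. mulh.MUL @i13  | tail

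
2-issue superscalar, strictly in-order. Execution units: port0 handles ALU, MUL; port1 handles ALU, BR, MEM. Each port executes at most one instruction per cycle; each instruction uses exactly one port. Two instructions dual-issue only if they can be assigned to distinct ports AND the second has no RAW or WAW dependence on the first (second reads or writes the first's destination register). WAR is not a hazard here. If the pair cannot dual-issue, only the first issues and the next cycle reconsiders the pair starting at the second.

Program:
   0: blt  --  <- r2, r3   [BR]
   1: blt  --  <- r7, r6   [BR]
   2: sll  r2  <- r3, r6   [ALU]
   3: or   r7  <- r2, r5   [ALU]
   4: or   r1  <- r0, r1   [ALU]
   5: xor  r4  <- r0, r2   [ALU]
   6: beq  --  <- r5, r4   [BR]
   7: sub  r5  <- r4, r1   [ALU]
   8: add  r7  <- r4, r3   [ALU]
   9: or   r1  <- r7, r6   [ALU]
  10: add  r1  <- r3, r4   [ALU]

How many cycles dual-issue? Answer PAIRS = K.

0. blt @i0  | no-port BR/BR
1. blt+sll @i1,i2  | dual
2. or+or @i3,i4  | dual
3. xor @i5  | RAW r4
4. beq+sub @i6,i7  | dual
5. add @i8  | RAW r7
6. or @i9  | WAW r1
7. add @i10  | tail

PAIRS = 3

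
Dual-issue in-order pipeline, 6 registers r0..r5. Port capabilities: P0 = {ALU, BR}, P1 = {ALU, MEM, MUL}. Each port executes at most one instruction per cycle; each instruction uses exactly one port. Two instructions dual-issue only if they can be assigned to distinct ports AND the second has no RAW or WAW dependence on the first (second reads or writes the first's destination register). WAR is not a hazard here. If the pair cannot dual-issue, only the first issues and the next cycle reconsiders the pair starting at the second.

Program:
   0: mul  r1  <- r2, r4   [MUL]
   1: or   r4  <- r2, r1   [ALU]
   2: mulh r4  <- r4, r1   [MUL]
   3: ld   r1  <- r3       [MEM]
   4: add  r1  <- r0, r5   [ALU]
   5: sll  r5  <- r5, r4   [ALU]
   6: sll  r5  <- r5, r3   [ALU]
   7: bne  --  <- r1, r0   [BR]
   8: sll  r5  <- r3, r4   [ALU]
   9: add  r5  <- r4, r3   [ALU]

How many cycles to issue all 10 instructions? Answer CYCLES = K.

c0: i0 mul.MUL  RAW r1
c1: i1 or.ALU  RAW+WAW r4
c2: i2 mulh.MUL  no-port MUL/MEM
c3: i3 ld.MEM  WAW r1
c4: i4,i5 add.ALU/sll.ALU  dual
c5: i6,i7 sll.ALU/bne.BR  dual
c6: i8 sll.ALU  WAW r5
c7: i9 add.ALU  tail

CYCLES = 8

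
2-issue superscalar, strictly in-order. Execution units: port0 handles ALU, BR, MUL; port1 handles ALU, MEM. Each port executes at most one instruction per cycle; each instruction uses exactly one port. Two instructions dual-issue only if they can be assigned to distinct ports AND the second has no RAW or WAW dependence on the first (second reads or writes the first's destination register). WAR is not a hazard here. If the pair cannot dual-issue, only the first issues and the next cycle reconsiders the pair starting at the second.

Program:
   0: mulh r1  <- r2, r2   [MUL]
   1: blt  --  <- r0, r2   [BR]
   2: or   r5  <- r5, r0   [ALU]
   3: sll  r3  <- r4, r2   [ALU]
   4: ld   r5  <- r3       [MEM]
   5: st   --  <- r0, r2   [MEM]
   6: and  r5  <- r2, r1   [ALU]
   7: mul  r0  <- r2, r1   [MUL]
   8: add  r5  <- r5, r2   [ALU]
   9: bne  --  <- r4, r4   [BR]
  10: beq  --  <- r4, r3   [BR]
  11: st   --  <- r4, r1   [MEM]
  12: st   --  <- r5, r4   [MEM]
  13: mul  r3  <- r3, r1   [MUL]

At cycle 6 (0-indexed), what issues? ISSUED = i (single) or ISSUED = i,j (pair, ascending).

0. mulh @i0  | no-port MUL/BR
1. blt;or @i1/i2  | 2-wide
2. sll @i3  | RAW r3
3. ld @i4  | no-port MEM/MEM
4. st;and @i5/i6  | 2-wide
5. mul;add @i7/i8  | 2-wide
6. bne @i9  | no-port BR/BR
7. beq;st @i10/i11  | 2-wide
8. st;mul @i12/i13  | 2-wide

ISSUED = 9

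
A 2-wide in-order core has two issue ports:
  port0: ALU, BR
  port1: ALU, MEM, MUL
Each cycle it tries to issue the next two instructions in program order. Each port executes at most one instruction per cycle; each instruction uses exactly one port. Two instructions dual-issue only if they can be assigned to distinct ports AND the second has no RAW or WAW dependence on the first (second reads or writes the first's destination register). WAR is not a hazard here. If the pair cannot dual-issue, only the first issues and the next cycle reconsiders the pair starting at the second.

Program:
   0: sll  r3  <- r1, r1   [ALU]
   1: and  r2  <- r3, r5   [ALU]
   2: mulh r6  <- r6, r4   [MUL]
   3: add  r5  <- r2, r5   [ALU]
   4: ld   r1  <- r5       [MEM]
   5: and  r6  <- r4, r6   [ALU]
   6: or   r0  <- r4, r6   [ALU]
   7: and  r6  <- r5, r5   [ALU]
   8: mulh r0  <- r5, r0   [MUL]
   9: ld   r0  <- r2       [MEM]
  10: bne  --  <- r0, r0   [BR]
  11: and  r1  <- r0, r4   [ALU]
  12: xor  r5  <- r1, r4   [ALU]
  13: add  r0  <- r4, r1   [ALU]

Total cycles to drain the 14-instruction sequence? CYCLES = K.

CYCLES = 9

t=0 i0:sll.ALU ; RAW r3
t=1 i1+i2:and.ALU mulh.MUL ; dual
t=2 i3:add.ALU ; RAW r5
t=3 i4+i5:ld.MEM and.ALU ; dual
t=4 i6+i7:or.ALU and.ALU ; dual
t=5 i8:mulh.MUL ; no-port MUL/MEM
t=6 i9:ld.MEM ; RAW r0
t=7 i10+i11:bne.BR and.ALU ; dual
t=8 i12+i13:xor.ALU add.ALU ; dual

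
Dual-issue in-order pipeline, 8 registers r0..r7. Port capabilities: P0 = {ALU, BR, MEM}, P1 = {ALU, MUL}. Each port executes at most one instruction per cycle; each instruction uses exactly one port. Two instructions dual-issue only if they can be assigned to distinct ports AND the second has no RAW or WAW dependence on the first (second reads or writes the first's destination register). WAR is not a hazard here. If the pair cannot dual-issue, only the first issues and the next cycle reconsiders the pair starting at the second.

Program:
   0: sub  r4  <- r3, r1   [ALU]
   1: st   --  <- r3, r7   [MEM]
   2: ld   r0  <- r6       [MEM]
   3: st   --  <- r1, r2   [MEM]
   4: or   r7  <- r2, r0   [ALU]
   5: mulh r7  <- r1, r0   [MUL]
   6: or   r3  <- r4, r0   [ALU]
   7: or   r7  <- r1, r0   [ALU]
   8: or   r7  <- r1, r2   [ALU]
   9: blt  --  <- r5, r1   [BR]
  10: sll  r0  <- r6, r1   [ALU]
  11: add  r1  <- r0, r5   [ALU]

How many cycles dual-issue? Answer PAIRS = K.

PAIRS = 4

t=0 i0+i1:sub.ALU st.MEM ; pair
t=1 i2:ld.MEM ; no-port MEM/MEM
t=2 i3+i4:st.MEM or.ALU ; pair
t=3 i5+i6:mulh.MUL or.ALU ; pair
t=4 i7:or.ALU ; WAW r7
t=5 i8+i9:or.ALU blt.BR ; pair
t=6 i10:sll.ALU ; RAW r0
t=7 i11:add.ALU ; tail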